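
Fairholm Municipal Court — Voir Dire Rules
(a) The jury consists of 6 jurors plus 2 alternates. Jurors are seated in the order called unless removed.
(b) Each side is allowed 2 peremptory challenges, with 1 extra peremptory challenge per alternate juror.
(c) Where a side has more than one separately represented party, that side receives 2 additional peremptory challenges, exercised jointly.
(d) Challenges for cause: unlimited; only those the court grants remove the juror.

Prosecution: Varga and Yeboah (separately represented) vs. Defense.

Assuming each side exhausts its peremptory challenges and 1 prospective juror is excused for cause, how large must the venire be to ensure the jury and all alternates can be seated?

Seats to fill: 6 + 2 alternates = 8.
Peremptories — Prosecution: 2 + 1×2 + 2 = 6; Defense: 2 + 1×2 = 4; total 10.
For-cause removals: 1.
Minimum venire: 8 + 10 + 1 = 19.

19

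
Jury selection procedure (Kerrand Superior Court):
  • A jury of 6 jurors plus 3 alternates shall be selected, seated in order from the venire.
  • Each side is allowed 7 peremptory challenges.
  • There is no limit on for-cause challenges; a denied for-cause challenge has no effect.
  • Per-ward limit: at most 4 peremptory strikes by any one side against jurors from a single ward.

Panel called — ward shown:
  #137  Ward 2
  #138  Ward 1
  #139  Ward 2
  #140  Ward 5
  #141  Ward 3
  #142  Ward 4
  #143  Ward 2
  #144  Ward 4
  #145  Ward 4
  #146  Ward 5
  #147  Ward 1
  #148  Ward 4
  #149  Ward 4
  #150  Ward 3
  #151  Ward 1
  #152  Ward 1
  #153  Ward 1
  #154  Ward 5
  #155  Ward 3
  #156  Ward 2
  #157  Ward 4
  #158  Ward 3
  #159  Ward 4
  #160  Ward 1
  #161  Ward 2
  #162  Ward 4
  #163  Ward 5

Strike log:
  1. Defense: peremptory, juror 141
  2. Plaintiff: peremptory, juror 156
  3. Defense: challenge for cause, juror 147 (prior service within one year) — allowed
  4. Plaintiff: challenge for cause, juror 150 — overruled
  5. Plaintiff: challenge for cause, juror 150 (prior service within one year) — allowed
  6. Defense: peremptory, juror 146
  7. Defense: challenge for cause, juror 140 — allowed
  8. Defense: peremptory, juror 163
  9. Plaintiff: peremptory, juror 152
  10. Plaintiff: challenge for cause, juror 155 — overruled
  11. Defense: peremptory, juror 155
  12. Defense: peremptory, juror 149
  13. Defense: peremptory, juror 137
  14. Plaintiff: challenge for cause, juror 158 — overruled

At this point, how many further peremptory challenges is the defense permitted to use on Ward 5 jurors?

Defense peremptories so far: #141, #146, #163, #155, #149, #137 — 6 of 7 used, 1 left overall.
Against Ward 5: #146, #163 — 2 used; per-ward cap 4 leaves 2.
Binding limit: min(1, 2) = 1.

1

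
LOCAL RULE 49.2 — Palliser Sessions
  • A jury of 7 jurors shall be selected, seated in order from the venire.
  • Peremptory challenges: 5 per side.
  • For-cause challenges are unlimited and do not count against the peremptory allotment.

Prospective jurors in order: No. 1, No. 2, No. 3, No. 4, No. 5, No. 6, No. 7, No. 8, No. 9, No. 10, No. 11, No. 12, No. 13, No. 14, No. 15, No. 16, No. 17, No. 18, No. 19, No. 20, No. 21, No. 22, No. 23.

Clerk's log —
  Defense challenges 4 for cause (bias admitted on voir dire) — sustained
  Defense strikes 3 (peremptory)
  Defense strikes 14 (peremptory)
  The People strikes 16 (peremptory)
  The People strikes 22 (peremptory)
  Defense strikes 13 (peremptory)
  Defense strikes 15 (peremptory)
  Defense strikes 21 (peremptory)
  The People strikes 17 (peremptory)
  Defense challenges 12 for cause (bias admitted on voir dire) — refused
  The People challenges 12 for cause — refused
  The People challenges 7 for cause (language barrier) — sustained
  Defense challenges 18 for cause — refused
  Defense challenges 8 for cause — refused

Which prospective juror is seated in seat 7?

Removed: #3, #4, #7, #13, #14, #15, #16, #17, #21, #22. (#8, #12, #18 stay — for-cause denied.)
Seating in order: seats 1–7 → #1, #2, #5, #6, #8, #9, #10.
So seat 7 is #10.

10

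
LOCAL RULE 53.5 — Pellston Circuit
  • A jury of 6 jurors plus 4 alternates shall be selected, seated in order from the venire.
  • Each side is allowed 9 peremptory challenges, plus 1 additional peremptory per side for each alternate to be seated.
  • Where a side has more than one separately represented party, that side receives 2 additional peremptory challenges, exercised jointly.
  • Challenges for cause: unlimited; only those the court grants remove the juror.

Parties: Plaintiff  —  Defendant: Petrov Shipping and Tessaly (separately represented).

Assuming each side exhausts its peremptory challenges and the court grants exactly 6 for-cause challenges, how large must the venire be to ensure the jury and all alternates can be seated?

Seats to fill: 6 + 4 alternates = 10.
Peremptories — Plaintiff: 9 + 1×4 = 13; Defendant: 9 + 1×4 + 2 = 15; total 28.
For-cause removals: 6.
Minimum venire: 10 + 28 + 6 = 44.

44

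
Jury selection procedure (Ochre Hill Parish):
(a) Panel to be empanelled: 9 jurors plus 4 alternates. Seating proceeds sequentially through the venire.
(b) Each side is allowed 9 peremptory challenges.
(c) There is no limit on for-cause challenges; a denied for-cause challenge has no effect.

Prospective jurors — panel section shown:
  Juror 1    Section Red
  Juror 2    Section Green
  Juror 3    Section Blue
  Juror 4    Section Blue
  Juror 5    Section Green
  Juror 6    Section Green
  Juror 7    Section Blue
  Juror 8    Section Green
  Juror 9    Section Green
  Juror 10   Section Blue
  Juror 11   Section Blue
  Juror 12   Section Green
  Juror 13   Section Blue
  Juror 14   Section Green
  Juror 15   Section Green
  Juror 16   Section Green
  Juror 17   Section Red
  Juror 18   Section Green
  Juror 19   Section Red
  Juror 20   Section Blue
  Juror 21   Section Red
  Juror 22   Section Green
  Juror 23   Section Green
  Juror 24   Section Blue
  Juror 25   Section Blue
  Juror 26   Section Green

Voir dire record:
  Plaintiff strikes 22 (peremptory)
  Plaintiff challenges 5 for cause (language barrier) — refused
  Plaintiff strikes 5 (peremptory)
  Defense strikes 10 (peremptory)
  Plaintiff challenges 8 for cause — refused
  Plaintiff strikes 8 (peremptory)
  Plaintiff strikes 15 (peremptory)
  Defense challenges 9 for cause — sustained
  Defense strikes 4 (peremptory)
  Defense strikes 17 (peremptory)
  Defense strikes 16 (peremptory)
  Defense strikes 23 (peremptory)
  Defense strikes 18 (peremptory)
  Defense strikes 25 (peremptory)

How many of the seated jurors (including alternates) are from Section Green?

4

Removed: #4, #5, #8, #9, #10, #15, #16, #17, #18, #22, #23, #25.
Seated (13 incl. alternates): #1, #2, #3, #6, #7, #11, #12, #13, #14, #19, #20, #21, #24.
Of those, in Section Green: #2, #6, #12, #14 → 4.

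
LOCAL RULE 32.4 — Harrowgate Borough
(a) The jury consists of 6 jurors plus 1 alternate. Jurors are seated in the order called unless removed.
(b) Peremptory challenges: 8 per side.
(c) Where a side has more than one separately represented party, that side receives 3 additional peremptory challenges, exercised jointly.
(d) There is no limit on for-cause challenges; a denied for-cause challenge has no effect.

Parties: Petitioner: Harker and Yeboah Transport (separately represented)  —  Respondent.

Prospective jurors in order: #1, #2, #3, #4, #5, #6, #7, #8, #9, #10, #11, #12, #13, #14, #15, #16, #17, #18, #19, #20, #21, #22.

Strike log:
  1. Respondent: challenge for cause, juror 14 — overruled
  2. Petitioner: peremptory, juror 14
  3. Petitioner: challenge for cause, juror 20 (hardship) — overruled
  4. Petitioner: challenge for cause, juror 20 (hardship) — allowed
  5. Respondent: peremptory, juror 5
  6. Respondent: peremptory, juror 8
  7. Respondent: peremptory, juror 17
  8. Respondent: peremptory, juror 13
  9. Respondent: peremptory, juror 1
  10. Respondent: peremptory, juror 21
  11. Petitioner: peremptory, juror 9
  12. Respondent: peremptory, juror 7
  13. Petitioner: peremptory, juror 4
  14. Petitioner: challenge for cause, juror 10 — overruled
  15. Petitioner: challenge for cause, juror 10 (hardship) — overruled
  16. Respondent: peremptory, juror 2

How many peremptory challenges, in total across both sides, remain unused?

8

Petitioner allotment: 8 base + 3 multi-party = 11. Respondent allotment: 8.
Petitioner peremptories used: #14, #9, #4 — 3 (for-cause on #20, #20, #10, #10 don't count).
Respondent peremptories used: #5, #8, #17, #13, #1, #21, #7, #2 — 8 (the for-cause on #14 doesn't count).
Remaining: (11 − 3) + (8 − 8) = 8.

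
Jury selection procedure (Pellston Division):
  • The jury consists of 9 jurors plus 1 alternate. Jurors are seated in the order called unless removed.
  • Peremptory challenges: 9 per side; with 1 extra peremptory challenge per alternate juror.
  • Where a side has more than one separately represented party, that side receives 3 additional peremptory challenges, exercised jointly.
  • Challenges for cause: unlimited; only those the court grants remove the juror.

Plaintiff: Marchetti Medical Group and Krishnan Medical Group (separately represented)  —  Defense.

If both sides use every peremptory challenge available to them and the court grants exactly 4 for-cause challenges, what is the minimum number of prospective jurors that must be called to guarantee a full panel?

Seats to fill: 9 + 1 alternates = 10.
Peremptories — Plaintiff: 9 + 1×1 + 3 = 13; Defense: 9 + 1×1 = 10; total 23.
For-cause removals: 4.
Minimum venire: 10 + 23 + 4 = 37.

37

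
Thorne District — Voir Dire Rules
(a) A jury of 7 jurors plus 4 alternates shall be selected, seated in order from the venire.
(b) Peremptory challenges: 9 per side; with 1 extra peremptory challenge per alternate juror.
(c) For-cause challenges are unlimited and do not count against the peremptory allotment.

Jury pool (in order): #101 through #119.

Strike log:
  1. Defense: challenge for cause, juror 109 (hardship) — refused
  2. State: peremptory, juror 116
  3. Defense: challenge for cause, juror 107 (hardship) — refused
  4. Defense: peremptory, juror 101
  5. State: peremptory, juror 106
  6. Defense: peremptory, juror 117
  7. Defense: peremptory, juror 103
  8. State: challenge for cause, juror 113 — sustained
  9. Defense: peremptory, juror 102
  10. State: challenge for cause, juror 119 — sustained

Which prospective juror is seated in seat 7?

Removed: #101, #102, #103, #106, #113, #116, #117, #119. (#107, #109 stay — for-cause denied.)
Filling seats in venire order through position 7: #104, #105, #107, #108, #109, #110, #111.
So seat 7 is #111.

111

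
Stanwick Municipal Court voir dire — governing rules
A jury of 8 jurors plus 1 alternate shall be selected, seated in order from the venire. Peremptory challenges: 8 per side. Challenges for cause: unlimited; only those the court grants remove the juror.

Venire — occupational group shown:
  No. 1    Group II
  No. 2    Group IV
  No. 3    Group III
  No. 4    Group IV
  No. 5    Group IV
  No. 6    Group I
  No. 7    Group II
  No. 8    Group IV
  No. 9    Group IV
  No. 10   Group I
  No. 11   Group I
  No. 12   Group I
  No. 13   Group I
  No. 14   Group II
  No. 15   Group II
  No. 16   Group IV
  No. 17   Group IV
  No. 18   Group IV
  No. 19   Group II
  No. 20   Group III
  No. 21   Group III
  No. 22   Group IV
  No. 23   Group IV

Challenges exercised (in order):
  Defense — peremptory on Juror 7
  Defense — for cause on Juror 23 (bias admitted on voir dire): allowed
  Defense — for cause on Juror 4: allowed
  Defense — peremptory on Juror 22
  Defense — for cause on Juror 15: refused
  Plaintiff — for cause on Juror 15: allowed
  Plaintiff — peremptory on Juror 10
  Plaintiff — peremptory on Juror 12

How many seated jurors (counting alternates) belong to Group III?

1

Removed: #4, #7, #10, #12, #15, #22, #23.
Seated (9 incl. alternates): #1, #2, #3, #5, #6, #8, #9, #11, #13.
Of those, in Group III: #3 → 1.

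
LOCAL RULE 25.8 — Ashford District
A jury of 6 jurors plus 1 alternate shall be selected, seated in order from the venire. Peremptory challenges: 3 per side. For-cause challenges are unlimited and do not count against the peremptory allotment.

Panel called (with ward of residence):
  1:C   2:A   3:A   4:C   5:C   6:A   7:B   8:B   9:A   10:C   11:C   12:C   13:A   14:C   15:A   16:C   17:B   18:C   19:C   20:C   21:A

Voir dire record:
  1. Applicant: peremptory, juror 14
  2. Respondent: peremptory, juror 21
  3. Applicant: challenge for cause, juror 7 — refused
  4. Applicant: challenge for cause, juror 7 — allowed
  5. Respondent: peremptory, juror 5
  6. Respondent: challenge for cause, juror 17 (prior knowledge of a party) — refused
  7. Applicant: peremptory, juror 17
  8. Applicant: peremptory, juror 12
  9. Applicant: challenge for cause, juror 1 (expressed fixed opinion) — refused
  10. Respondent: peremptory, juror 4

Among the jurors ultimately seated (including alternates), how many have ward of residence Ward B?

1

Removed: #4, #5, #7, #12, #14, #17, #21.
Seated (7 incl. alternates): #1, #2, #3, #6, #8, #9, #10.
Of those, in Ward B: #8 → 1.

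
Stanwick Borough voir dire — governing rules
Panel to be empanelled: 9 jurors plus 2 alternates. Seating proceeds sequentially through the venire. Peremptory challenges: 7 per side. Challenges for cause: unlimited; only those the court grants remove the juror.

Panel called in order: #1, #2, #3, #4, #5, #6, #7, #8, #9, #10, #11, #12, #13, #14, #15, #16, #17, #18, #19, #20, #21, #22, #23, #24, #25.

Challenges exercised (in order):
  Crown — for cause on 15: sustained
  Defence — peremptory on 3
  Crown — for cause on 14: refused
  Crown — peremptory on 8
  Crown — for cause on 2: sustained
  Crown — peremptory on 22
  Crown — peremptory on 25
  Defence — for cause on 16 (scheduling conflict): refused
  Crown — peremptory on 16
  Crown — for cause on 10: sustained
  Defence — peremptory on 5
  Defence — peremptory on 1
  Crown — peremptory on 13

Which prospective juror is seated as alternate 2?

20

Removed: #1, #2, #3, #5, #8, #10, #13, #15, #16, #22, #25. (#14 stays — for-cause denied.)
Filling seats in venire order through position 11: #4, #6, #7, #9, #11, #12, #14, #17, #18, #19, #20.
So alternate 2 is #20.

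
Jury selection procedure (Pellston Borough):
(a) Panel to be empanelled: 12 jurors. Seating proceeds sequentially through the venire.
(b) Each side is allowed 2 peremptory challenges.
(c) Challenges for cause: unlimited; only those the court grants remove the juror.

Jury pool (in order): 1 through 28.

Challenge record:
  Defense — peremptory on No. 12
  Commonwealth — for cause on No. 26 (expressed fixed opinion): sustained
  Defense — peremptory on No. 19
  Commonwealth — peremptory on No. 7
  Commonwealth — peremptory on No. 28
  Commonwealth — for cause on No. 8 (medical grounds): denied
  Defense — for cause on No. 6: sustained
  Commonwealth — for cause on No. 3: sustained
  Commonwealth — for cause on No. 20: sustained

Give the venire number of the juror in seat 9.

13

Removed: #3, #6, #7, #12, #19, #20, #26, #28. (#8 stays — for-cause denied.)
Filling seats in venire order through position 9: #1, #2, #4, #5, #8, #9, #10, #11, #13.
So seat 9 is #13.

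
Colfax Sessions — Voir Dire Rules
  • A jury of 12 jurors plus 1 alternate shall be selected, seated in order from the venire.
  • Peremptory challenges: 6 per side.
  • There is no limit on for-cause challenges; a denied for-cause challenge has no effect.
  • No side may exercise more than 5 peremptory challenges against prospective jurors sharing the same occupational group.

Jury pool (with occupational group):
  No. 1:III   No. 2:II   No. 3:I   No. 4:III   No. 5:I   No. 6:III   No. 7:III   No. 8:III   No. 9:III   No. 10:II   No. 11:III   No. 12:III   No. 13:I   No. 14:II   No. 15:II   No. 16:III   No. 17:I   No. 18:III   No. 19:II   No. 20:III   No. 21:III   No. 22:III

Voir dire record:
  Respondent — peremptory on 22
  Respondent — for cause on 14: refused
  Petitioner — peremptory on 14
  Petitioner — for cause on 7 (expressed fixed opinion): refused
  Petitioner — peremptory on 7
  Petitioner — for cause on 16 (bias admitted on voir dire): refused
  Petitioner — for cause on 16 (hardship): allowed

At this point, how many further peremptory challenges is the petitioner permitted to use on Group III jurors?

4

Petitioner peremptories so far: #14, #7 — 2 of 6 used, 4 left overall.
Against Group III: #7 — 1 used; per-group cap 5 leaves 4.
Binding limit: min(4, 4) = 4.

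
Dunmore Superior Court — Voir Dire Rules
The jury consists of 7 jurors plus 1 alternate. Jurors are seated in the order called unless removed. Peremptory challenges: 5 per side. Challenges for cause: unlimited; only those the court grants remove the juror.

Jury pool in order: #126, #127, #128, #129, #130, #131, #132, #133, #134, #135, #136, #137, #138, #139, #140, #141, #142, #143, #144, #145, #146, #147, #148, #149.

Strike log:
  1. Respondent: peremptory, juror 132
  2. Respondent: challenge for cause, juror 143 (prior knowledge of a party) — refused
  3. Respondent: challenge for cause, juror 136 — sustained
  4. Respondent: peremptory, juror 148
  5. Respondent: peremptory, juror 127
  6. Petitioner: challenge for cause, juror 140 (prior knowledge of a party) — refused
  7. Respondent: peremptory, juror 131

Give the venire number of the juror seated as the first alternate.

Removed: #127, #131, #132, #136, #148. (#140, #143 stay — for-cause denied.)
Filling seats in venire order through position 8: #126, #128, #129, #130, #133, #134, #135, #137.
So alternate 1 is #137.

137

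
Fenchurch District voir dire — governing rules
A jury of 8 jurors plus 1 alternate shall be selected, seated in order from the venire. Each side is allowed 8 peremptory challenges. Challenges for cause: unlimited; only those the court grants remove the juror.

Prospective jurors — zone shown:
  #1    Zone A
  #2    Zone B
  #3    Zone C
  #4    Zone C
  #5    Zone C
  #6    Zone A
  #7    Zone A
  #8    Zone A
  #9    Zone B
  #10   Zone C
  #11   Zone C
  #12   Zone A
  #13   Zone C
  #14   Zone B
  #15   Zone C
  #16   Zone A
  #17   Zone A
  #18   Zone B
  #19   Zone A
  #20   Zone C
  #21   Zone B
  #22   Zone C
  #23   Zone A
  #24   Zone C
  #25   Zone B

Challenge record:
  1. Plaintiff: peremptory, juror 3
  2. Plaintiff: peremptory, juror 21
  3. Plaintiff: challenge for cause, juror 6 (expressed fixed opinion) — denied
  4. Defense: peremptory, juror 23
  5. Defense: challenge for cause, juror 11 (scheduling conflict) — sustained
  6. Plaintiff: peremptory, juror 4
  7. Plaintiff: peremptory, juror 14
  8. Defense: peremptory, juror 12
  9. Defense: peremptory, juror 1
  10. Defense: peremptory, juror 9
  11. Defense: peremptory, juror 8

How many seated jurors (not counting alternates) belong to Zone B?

1

Removed: #1, #3, #4, #8, #9, #11, #12, #14, #21, #23.
Seated jurors 1–8: #2, #5, #6, #7, #10, #13, #15, #16 (alternates #17 not counted).
Of those, in Zone B: #2 → 1.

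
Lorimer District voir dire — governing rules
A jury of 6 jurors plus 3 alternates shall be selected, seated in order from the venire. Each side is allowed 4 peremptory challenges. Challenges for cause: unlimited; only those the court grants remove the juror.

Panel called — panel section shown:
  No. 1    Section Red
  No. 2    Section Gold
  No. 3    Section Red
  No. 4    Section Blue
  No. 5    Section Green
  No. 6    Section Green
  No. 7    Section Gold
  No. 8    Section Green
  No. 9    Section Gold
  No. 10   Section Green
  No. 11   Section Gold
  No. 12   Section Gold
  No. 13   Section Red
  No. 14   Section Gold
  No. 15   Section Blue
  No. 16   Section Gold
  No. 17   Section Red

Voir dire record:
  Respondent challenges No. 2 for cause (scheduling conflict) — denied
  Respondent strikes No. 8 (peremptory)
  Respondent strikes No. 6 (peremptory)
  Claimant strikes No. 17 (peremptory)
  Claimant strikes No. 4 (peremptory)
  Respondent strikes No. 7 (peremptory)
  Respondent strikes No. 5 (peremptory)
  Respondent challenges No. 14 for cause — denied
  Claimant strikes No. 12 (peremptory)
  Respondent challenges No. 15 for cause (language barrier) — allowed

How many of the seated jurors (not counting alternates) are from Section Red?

2

Removed: #4, #5, #6, #7, #8, #12, #15, #17.
Seated jurors 1–6: #1, #2, #3, #9, #10, #11 (alternates #13, #14, #16 not counted).
Of those, in Section Red: #1, #3 → 2.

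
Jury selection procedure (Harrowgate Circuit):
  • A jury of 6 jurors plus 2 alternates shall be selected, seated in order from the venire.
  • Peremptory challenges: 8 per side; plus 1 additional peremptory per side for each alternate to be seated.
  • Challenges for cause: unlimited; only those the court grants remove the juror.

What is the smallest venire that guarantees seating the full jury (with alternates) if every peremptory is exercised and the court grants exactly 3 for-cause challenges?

Seats to fill: 6 + 2 alternates = 8.
Peremptories: 8 + 1×2 = 10 per side × 2 sides = 20.
For-cause removals: 3.
Minimum venire: 8 + 20 + 3 = 31.

31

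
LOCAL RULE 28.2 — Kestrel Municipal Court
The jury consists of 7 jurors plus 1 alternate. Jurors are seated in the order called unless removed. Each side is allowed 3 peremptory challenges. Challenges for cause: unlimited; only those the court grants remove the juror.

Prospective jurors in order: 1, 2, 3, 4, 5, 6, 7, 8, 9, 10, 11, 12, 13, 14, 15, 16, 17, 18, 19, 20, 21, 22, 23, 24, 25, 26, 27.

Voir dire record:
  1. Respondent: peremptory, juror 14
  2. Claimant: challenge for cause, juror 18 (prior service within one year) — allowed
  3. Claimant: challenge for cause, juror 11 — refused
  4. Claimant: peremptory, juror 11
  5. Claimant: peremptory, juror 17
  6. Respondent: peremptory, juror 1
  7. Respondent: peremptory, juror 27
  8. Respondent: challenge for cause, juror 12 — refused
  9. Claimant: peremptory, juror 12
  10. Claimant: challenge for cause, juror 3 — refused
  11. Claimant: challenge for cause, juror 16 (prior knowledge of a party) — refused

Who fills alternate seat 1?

Removed: #1, #11, #12, #14, #17, #18, #27. (#3, #16 stay — for-cause denied.)
Seating in order: seats 1–7 → #2, #3, #4, #5, #6, #7, #8; alternates → #9.
So alternate 1 is #9.

9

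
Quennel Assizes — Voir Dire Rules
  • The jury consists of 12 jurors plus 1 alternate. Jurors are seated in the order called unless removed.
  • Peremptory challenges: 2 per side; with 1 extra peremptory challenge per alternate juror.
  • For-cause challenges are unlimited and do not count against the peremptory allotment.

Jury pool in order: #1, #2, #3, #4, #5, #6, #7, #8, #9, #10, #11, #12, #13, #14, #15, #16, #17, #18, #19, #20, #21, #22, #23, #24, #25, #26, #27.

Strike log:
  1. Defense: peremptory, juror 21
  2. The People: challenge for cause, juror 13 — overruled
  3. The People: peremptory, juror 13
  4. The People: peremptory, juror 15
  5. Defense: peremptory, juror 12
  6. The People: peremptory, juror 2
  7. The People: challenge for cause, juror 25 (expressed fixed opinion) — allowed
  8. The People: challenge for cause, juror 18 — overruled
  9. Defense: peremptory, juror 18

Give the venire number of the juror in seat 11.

Removed: #2, #12, #13, #15, #18, #21, #25.
Seating in order: seats 1–12 → #1, #3, #4, #5, #6, #7, #8, #9, #10, #11, #14, #16; alternates → #17.
So seat 11 is #14.

14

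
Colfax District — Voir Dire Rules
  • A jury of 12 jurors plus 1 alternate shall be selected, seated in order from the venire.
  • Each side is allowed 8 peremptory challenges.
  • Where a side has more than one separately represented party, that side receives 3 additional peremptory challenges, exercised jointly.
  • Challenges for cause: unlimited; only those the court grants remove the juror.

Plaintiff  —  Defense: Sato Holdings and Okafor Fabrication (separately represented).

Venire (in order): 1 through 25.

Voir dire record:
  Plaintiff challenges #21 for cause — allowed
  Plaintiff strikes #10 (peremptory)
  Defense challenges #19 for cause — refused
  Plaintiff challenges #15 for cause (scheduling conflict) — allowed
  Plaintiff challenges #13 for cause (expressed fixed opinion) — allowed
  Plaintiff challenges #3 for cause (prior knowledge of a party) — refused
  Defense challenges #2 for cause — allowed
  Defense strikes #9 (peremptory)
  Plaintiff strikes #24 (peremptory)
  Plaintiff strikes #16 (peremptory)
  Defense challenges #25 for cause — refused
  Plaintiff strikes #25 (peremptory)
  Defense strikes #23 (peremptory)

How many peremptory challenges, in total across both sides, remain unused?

13

Plaintiff allotment: 8. Defense allotment: 8 base + 3 multi-party = 11.
Plaintiff peremptories used: #10, #24, #16, #25 — 4 (for-cause on #21, #15, #13, #3 don't count).
Defense peremptories used: #9, #23 — 2 (for-cause on #19, #2, #25 don't count).
Remaining: (8 − 4) + (11 − 2) = 13.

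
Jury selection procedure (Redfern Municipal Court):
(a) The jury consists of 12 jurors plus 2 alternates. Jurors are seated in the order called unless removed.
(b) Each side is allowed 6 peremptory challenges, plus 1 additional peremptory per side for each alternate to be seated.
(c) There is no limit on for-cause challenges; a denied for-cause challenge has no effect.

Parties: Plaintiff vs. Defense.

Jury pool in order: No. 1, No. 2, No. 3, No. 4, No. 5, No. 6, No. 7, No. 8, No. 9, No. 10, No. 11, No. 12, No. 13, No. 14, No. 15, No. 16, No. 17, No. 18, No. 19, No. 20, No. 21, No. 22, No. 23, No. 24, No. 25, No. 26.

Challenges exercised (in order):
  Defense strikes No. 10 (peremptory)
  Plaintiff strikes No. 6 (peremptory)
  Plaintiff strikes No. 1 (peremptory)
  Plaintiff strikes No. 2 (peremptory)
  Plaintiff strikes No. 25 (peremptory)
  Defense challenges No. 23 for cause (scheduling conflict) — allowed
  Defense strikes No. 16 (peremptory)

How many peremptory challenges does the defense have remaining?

Defense allotment: 6 base + 1 × 2 alternates = 8.
Defense peremptories used: #10, #16 — 2 (the for-cause on #23 doesn't count).
Remaining: 8 − 2 = 6.

6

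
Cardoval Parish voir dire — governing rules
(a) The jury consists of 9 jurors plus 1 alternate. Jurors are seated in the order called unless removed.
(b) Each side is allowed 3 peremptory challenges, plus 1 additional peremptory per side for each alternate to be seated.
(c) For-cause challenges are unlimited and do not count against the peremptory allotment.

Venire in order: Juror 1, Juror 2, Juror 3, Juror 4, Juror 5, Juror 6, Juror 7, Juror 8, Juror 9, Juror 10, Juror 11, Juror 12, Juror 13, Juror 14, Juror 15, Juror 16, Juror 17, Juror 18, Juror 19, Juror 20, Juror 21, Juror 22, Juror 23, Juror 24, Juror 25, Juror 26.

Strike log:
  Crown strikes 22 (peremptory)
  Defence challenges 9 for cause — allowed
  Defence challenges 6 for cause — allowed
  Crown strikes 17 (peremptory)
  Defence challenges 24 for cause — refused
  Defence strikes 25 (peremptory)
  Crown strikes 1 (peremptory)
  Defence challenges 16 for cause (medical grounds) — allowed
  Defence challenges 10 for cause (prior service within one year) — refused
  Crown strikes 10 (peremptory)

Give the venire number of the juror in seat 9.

13

Removed: #1, #6, #9, #10, #16, #17, #22, #25. (#24 stays — for-cause denied.)
Seating in order: seats 1–9 → #2, #3, #4, #5, #7, #8, #11, #12, #13; alternates → #14.
So seat 9 is #13.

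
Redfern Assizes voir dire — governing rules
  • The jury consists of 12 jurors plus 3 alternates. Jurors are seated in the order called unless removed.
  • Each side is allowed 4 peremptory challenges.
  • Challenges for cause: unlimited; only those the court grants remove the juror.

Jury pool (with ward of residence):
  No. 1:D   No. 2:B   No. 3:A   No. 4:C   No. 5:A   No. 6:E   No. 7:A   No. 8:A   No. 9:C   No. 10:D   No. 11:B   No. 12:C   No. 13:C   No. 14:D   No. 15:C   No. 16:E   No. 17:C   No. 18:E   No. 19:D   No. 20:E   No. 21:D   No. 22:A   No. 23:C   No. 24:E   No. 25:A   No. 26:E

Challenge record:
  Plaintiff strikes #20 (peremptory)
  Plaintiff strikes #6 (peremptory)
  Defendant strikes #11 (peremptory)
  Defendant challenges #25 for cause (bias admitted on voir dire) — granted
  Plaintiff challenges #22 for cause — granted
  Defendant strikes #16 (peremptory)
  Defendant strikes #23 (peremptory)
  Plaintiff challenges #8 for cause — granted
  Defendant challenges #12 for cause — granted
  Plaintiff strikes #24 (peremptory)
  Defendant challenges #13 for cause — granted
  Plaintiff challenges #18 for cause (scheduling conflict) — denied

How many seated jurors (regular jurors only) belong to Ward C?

Removed: #6, #8, #11, #12, #13, #16, #20, #22, #23, #24, #25.
Seated jurors 1–12: #1, #2, #3, #4, #5, #7, #9, #10, #14, #15, #17, #18 (alternates #19, #21, #26 not counted).
Of those, in Ward C: #4, #9, #15, #17 → 4.

4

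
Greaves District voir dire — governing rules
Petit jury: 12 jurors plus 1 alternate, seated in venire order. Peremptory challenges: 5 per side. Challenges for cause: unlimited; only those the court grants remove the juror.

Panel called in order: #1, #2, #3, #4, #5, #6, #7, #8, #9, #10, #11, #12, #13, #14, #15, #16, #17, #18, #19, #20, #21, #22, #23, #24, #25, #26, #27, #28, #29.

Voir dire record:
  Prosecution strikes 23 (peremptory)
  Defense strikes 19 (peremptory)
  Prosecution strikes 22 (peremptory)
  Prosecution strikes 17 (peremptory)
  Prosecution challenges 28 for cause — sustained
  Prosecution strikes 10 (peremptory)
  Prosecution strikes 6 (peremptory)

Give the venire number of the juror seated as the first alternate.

15

Removed: #6, #10, #17, #19, #22, #23, #28.
Seating in order: seats 1–12 → #1, #2, #3, #4, #5, #7, #8, #9, #11, #12, #13, #14; alternates → #15.
So alternate 1 is #15.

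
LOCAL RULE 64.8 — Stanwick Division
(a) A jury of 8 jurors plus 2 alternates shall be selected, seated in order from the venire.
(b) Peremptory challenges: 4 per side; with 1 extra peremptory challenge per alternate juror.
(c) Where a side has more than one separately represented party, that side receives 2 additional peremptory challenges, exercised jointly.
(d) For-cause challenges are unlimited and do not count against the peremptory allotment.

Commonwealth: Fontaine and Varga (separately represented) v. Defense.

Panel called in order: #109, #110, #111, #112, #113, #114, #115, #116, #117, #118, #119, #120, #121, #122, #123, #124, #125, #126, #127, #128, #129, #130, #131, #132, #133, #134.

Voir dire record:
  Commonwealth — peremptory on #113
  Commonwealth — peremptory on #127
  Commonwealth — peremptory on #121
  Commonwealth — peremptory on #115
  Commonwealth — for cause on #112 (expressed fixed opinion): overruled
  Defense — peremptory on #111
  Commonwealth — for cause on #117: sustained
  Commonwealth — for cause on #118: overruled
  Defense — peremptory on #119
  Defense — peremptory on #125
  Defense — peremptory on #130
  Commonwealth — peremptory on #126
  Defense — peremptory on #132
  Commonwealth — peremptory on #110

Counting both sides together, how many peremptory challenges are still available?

3

Commonwealth allotment: 4 base + 1 × 2 alternates + 2 multi-party = 8. Defense allotment: 4 base + 1 × 2 alternates = 6.
Commonwealth peremptories used: #113, #127, #121, #115, #126, #110 — 6 (for-cause on #112, #117, #118 don't count).
Defense peremptories used: #111, #119, #125, #130, #132 — 5.
Remaining: (8 − 6) + (6 − 5) = 3.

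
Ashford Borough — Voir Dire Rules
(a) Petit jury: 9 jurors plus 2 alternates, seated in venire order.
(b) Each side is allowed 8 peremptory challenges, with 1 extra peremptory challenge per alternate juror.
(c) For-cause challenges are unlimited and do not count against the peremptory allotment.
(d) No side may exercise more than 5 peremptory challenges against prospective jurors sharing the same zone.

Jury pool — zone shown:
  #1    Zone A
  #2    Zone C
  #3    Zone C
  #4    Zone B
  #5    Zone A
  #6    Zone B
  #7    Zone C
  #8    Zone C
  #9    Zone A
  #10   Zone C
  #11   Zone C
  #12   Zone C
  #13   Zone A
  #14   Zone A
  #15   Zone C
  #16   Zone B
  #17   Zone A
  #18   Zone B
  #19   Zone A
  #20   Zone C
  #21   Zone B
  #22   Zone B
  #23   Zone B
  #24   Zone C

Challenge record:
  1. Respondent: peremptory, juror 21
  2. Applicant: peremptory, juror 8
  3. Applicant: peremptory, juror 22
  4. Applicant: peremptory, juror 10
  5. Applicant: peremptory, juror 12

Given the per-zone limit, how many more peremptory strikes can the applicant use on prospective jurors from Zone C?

2

Applicant peremptories so far: #8, #22, #10, #12 — 4 of 10 used, 6 left overall.
Against Zone C: #8, #10, #12 — 3 used; per-zone cap 5 leaves 2.
Binding limit: min(6, 2) = 2.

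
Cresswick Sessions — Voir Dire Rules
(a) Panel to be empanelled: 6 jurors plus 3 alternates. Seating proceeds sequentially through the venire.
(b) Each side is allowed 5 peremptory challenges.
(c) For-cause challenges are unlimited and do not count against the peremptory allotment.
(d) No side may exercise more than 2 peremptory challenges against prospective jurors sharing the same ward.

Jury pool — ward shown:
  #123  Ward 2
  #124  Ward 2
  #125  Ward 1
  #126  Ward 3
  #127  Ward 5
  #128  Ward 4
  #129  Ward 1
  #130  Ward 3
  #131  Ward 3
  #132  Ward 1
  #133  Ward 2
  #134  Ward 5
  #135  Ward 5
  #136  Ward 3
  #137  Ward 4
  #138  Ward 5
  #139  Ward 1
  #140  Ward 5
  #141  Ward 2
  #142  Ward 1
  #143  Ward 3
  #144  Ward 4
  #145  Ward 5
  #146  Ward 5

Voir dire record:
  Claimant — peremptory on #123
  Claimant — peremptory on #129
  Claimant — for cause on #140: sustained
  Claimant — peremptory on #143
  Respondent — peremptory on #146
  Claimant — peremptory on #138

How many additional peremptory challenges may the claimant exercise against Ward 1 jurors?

1

Claimant peremptories so far: #123, #129, #143, #138 — 4 of 5 used, 1 left overall.
Against Ward 1: #129 — 1 used; per-ward cap 2 leaves 1.
Binding limit: min(1, 1) = 1.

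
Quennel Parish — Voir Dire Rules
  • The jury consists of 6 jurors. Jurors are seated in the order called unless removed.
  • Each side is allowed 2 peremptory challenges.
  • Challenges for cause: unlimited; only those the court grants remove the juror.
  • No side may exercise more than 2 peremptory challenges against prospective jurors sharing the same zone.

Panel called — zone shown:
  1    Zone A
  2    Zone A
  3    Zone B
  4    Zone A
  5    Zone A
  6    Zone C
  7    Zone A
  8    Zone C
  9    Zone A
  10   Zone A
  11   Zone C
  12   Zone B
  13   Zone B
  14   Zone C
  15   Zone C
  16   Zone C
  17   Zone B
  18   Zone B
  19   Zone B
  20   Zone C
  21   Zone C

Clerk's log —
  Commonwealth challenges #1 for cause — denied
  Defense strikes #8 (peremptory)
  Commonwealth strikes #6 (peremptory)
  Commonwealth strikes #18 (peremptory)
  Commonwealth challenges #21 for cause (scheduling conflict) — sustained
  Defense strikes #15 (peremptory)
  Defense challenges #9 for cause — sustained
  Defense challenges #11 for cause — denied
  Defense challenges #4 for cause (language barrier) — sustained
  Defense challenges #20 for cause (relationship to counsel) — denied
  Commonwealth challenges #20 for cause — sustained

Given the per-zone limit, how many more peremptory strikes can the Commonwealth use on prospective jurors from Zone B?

0

Commonwealth peremptories so far: #6, #18 — 2 of 2 used, 0 left overall.
Against Zone B: #18 — 1 used; per-zone cap 2 leaves 1.
Binding limit: min(0, 1) = 0.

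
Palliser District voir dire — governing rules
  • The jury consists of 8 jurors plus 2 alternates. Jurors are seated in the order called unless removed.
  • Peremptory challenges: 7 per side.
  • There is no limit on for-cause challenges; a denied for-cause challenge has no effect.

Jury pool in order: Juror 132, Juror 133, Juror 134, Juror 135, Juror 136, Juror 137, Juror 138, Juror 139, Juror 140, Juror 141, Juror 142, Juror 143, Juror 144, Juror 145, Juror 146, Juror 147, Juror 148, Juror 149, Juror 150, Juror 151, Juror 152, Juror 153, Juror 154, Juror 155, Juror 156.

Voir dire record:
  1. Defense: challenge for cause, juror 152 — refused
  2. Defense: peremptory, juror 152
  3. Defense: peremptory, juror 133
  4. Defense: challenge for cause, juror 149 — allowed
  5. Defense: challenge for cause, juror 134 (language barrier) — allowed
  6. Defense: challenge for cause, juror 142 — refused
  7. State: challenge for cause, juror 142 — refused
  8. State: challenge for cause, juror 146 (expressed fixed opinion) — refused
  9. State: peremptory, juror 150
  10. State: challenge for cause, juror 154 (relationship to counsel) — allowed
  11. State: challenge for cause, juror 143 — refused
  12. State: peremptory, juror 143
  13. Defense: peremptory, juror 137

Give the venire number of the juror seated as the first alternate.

144

Removed: #133, #134, #137, #143, #149, #150, #152, #154. (#142, #146 stay — for-cause denied.)
Filling seats in venire order through position 9: #132, #135, #136, #138, #139, #140, #141, #142, #144.
So alternate 1 is #144.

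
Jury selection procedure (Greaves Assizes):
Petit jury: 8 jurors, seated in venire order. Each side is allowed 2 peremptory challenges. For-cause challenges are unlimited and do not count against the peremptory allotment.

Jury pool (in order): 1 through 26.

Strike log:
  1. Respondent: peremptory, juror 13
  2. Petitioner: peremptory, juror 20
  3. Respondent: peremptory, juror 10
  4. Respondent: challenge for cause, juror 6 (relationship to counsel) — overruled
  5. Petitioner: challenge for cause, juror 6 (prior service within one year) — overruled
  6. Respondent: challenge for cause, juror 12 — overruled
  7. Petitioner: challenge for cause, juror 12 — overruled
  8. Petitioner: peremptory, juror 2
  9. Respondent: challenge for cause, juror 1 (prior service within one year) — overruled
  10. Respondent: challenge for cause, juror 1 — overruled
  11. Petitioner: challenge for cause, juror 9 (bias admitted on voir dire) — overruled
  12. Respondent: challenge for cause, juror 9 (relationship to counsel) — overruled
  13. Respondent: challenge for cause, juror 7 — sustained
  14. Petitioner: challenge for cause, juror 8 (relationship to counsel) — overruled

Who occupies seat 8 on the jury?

Removed: #2, #7, #10, #13, #20. (#1, #6, #8, #9, #12 stay — for-cause denied.)
Seating in order: seats 1–8 → #1, #3, #4, #5, #6, #8, #9, #11.
So seat 8 is #11.

11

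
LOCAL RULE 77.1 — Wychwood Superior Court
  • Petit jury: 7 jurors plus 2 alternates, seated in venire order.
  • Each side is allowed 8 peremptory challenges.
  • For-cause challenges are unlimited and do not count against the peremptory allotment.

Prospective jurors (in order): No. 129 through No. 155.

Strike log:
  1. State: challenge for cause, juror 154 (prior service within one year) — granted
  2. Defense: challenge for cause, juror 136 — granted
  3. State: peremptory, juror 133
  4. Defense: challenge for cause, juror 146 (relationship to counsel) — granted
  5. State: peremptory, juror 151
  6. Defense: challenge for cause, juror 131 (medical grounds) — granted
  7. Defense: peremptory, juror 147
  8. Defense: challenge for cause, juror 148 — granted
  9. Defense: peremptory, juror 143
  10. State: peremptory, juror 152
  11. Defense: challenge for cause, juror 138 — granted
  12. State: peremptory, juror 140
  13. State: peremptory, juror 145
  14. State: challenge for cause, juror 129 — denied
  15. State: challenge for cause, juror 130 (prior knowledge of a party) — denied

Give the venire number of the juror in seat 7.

139

Removed: #131, #133, #136, #138, #140, #143, #145, #146, #147, #148, #151, #152, #154. (#129, #130 stay — for-cause denied.)
Seating in order: seats 1–7 → #129, #130, #132, #134, #135, #137, #139; alternates → #141, #142.
So seat 7 is #139.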